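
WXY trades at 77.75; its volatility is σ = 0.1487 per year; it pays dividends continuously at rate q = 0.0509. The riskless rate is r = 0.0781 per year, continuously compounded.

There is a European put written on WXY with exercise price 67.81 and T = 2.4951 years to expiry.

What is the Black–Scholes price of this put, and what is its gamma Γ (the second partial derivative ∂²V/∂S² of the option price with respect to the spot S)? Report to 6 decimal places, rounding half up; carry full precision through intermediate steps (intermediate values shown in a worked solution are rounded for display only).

σ√T = 0.1487·√2.4951 = 0.234885
d₁ = (ln(S/K) + (r−q+σ²/2)T) / (σ√T) = (ln(77.75/67.81) + (0.0781−0.0509+0.1487²/2)·2.4951) / 0.234885 = (0.136789 + 0.095452) / 0.234885 = 0.988744
d₂ = d₁ − σ√T = 0.988744 − 0.234885 = 0.753860
e^{−rT} = 0.822944
e^{−qT} = 0.880733
N(−d₁) = 0.161394,  N(−d₂) = 0.225467
Put price V = K·e^{−rT}·N(−d₂) − S·e^{−qT}·N(−d₁) = 12.581909 − 11.051786 = 1.530123
φ(d₁) = (1/√(2π))·e^{−d₁²/2} = 0.244694
Γ = e^{−qT}·φ(d₁) / (S·σ·√T) = 0.011801

price = 1.530123
Γ = 0.011801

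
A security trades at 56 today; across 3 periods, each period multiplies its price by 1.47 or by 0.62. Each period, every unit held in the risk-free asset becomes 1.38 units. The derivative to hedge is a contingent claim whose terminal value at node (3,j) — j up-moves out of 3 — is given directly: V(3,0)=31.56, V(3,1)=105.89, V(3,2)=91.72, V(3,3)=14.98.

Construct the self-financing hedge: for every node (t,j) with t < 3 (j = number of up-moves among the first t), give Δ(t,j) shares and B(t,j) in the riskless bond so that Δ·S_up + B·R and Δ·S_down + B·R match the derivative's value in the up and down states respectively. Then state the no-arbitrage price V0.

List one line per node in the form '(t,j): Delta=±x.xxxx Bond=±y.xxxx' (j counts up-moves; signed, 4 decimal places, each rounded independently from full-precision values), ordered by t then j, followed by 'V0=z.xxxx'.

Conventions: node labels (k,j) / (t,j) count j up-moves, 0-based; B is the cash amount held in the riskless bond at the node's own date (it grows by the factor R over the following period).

(0,0): Delta=-0.6972 Bond=53.2051
(1,0): Delta=-0.1178 Bond=53.3084
(1,1): Delta=-0.7261 Bond=75.8050
(2,0): Delta=4.0623 Bond=-16.4182
(2,1): Delta=-0.3266 Bond=84.2216
(2,2): Delta=-0.7461 Bond=107.0254
V0=14.1629

The replicating-portfolio and risk-neutral prices coincide; use p* = (1.38−0.62)/(1.47−0.62) = 0.8941 for the latter.
Expiry values: V(3,0)=31.5600, V(3,1)=105.8900, V(3,2)=91.7200, V(3,3)=14.9800
  t=2,j=0: stock 21.5264 → up 31.6438 (V=105.8900), down 13.3464 (V=31.5600). Price 71.0288; hedge Δ=4.0623, bond B=-16.4182.
  t=2,j=1: stock 51.0384 → up 75.0264 (V=91.7200), down 31.6438 (V=105.8900). Price 67.5510; hedge Δ=-0.3266, bond B=84.2216.
  t=2,j=2: stock 121.0104 → up 177.8853 (V=14.9800), down 75.0264 (V=91.7200). Price 16.7431; hedge Δ=-0.7461, bond B=107.0254.
  t=1,j=0: stock 34.7200 → up 51.0384 (V=67.5510), down 21.5264 (V=71.0288). Price 49.2168; hedge Δ=-0.1178, bond B=53.3084.
  t=1,j=1: stock 82.3200 → up 121.0104 (V=16.7431), down 51.0384 (V=67.5510). Price 16.0310; hedge Δ=-0.7261, bond B=75.8050.
  t=0,j=0: stock 56.0000 → up 82.3200 (V=16.0310), down 34.7200 (V=49.2168). Price 14.1629; hedge Δ=-0.6972, bond B=53.2051.
As a check, the time-0 holding Δ(0,0)·S0 + B(0,0) comes to 14.1629 — exactly V0.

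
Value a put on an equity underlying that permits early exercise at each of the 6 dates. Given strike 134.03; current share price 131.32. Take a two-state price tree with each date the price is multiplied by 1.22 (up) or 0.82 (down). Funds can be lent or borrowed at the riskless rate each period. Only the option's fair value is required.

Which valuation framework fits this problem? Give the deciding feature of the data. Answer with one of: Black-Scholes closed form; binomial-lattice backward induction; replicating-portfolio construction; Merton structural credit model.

Key observation: the put (strike 134.03 on spot 131.32) is American-style on a 6-step discrete price model, so the early-exercise decision at every node requires stepwise backward valuation — a closed form cannot price the exercise right.

framework: binomial-lattice backward induction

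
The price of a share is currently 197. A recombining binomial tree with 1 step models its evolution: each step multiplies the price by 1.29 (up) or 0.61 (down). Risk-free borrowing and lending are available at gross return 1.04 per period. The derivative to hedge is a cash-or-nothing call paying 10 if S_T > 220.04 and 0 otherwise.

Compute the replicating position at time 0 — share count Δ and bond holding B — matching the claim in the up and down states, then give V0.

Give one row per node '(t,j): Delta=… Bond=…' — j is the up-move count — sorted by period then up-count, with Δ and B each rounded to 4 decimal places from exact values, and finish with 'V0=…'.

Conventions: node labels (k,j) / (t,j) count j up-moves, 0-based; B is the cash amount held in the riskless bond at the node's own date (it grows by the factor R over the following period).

(0,0): Delta=0.0746 Bond=-8.6256
V0=6.0803

No-arbitrage ⇒ martingale measure with p* = (R−d)/(u−d) = 0.6324.
Expiry values: V(1,0)=0.0000, V(1,1)=10.0000
Node (0,0) S=197.0000: V=(p*·10.0000+(1−p*)·0.0000)/1.04=6.0803; Δ=(10.0000−0.0000)/(254.1300−120.1700)=0.0746; B=V−Δ·S=-8.6256
Check: Δ(0,0)·S0 + B(0,0) = 6.0803 = V0.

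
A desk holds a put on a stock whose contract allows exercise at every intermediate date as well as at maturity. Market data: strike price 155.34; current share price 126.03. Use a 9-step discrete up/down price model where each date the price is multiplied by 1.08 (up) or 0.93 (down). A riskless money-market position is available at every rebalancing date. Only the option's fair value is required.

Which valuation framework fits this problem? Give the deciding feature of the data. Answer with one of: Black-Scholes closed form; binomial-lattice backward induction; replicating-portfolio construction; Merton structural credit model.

framework: binomial-lattice backward induction

Key observation: the exercise right at every one of the 9 steps is what matters: each node needs max(155.34 − S, continuation), which only the stepwise tree valuation starting from spot 126.03 delivers.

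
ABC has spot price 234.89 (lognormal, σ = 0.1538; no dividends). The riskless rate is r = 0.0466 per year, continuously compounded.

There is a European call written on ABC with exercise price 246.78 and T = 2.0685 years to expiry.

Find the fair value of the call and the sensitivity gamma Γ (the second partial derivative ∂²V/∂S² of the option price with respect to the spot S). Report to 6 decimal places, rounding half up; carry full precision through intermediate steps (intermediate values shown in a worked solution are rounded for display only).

σ√T = 0.1538·√2.0685 = 0.221199
d₁ = (ln(S/K) + (r+σ²/2)T) / (σ√T) = (ln(234.89/246.78) + (0.0466+0.1538²/2)·2.0685) / 0.221199 = (-0.049380 + 0.120857) / 0.221199 = 0.323133
d₂ = d₁ − σ√T = 0.323133 − 0.221199 = 0.101933
e^{−rT} = 0.908108
N(d₁) = 0.626703,  N(d₂) = 0.540595
Call price V = S·N(d₁) − K·e^{−rT}·N(d₂) = 147.206175 − 121.148918 = 26.057258
φ(d₁) = (1/√(2π))·e^{−d₁²/2} = 0.378649
Γ = φ(d₁) / (S·σ·√T) = 0.007288

price = 26.057258
Γ = 0.007288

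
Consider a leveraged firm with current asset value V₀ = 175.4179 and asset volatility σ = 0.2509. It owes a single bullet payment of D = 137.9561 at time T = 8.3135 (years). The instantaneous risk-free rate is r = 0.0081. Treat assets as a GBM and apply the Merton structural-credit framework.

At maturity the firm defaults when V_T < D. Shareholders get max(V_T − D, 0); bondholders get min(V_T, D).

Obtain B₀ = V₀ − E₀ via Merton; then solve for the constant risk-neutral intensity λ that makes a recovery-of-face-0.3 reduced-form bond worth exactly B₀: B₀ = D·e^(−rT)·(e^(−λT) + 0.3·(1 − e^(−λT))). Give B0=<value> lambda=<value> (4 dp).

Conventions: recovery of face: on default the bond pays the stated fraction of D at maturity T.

Apply the equity-as-call identities (strike 137.9561, horizon 8.3135 years):
d₁ = [ln(V₀/D) + (r + σ²/2)T] / (σ√T)
   = [ln(175.4179/137.9561) + (0.0081 + 0.5·0.2509²)·8.3135] / (0.2509·√8.3135)
   = [0.240236 + 0.329010] / 0.723423 = 0.786878
d₂ = d₁ − σ√T = 0.786878 − 0.723423 = 0.063454
N(d₁) = 0.784323,  N(d₂) = 0.525298,  e^(−rT) = 0.934878
E₀ = V₀·N(d₁) − D·e^(−rT)·N(d₂)
   = 175.4179·0.784323 − 137.9561·0.934878·0.525298 = 69.835603
B₀ = V₀ − E₀ = 175.4179 − 69.835603 = 105.582297
e^(−λT) = (B₀·e^(rT)/D − 0.3)/(1 − 0.3) = (105.5823·1.069658/137.9561 − 0.3)/0.7 = 0.74092063
λ = −ln(0.74092063)/8.3135 = 0.036069

B0=105.5823 lambda=0.0361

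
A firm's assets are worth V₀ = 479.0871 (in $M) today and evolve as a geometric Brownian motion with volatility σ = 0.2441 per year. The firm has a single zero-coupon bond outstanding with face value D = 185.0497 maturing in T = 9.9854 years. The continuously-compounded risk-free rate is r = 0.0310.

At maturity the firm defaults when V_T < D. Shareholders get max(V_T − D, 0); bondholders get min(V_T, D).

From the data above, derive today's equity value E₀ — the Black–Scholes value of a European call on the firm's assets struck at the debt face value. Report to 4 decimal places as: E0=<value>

With assets at 479.0871 and a single debt payment of 185.0497 at 9.9854 years:
d₁ = [ln(V₀/D) + (r + σ²/2)T] / (σ√T)
   = [ln(479.0871/185.0497) + (0.0310 + 0.5·0.2441²)·9.9854] / (0.2441·√9.9854)
   = [0.951258 + 0.607036] / 0.771348 = 2.020222
d₂ = d₁ − σ√T = 2.020222 − 0.771348 = 1.248873
N(d₁) = 0.978320,  N(d₂) = 0.894144,  e^(−rT) = 0.733779
E₀ = V₀·N(d₁) − D·e^(−rT)·N(d₂)
   = 479.0871·0.978320 − 185.0497·0.733779·0.894144 = 347.288491

E0=347.2885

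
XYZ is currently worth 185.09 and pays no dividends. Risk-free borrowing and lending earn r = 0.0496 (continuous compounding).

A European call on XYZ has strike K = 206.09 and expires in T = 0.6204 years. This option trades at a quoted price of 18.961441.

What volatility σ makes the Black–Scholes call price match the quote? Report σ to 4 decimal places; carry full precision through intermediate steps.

sigma = 0.4266

At σ = 0.4266 the Black–Scholes value reproduces the quote:
σ√T = 0.4266·√0.6204 = 0.336014
d₁ = (ln(S/K) + (r+σ²/2)T) / (σ√T) = (ln(185.09/206.09) + (0.0496+0.4266²/2)·0.6204) / 0.336014 = (-0.107471 + 0.087224) / 0.336014 = -0.060255
d₂ = d₁ − σ√T = -0.060255 − 0.336014 = -0.396268
e^{−rT} = 0.969697
N(d₁) = 0.475976,  N(d₂) = 0.345954
V = S·N(d₁) − K·e^{−rT}·N(d₂) = 88.098470 − 69.137030 = 18.961441 (equal to the quote); since ∂V/∂σ > 0 for all σ, the implied volatility is unique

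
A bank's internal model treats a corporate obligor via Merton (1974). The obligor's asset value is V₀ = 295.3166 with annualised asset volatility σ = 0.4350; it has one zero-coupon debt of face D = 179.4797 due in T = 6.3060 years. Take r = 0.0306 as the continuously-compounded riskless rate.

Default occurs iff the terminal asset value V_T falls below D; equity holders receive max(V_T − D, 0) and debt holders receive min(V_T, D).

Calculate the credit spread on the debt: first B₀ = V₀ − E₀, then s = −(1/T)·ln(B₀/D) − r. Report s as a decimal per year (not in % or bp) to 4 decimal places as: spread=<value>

Apply the equity-as-call identities (strike 179.4797, horizon 6.3060 years):
d₁ = [ln(V₀/D) + (r + σ²/2)T] / (σ√T)
   = [ln(295.3166/179.4797) + (0.0306 + 0.5·0.4350²)·6.3060] / (0.4350·√6.3060)
   = [0.497986 + 0.789590] / 1.092361 = 1.178709
d₂ = d₁ − σ√T = 1.178709 − 1.092361 = 0.086348
N(d₁) = 0.880743,  N(d₂) = 0.534405,  e^(−rT) = 0.824512
E₀ = V₀·N(d₁) − D·e^(−rT)·N(d₂)
   = 295.3166·0.880743 − 179.4797·0.824512·0.534405 = 181.015067
B₀ = V₀ − E₀ = 295.3166 − 181.015067 = 114.301533
spread = −(1/T)·ln(B₀/D) − r = −(1/6.3060)·ln(114.301533/179.4797) − 0.0306 = 0.04095441

spread=0.0410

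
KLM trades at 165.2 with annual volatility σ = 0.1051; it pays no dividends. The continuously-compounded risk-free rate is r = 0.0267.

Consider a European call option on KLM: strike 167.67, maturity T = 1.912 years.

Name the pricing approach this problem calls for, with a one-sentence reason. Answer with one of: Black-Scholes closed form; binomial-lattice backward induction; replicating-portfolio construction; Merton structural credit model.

framework: Black-Scholes closed form

Key observation: with KLM following a GBM at constant σ and r, the European call struck at 167.67 prices in closed form — nothing here needs a stepwise model or a balance sheet.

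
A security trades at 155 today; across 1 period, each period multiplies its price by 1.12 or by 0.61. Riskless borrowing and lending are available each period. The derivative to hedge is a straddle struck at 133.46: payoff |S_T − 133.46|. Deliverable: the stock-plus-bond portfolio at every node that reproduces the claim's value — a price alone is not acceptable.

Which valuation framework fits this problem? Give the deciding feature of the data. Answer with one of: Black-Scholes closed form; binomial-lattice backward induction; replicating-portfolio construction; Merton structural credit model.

Key observation: the task asks for the hedge itself — share and bond holdings at every node of the 1-period tree on spot 155 with factors 1.12/0.61 — which is exactly what the replicating-portfolio construction produces.

framework: replicating-portfolio construction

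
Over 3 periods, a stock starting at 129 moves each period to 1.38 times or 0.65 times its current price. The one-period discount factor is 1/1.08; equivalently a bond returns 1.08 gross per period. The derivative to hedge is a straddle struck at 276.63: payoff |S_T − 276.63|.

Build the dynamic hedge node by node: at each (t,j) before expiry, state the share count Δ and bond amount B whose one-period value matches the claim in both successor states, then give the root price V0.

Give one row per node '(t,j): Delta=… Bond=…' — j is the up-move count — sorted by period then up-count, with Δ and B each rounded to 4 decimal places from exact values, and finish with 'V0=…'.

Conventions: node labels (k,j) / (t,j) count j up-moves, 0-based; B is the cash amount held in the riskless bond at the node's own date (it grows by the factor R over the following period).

No-arbitrage ⇒ martingale measure with p* = (R−d)/(u−d) = 0.5890.
Expiry values: V(3,0)=241.2034, V(3,1)=201.4166, V(3,2)=116.9461, V(3,3)=62.3913
Node (2,0) S=54.5025: V=(p*·201.4166+(1−p*)·241.2034)/1.08=201.6364; Δ=(201.4166−241.2034)/(75.2134−35.4266)=-1.0000; B=V−Δ·S=256.1389
Node (2,1) S=115.7130: V=(p*·116.9461+(1−p*)·201.4166)/1.08=140.4259; Δ=(116.9461−201.4166)/(159.6839−75.2134)=-1.0000; B=V−Δ·S=256.1389
Node (2,2) S=245.6676: V=(p*·62.3913+(1−p*)·116.9461)/1.08=78.5288; Δ=(62.3913−116.9461)/(339.0213−159.6839)=-0.3042; B=V−Δ·S=153.2613
Node (1,0) S=83.8500: V=(p*·140.4259+(1−p*)·201.6364)/1.08=153.3156; Δ=(140.4259−201.6364)/(115.7130−54.5025)=-1.0000; B=V−Δ·S=237.1656
Node (1,1) S=178.0200: V=(p*·78.5288+(1−p*)·140.4259)/1.08=96.2648; Δ=(78.5288−140.4259)/(245.6676−115.7130)=-0.4763; B=V−Δ·S=181.0553
Node (0,0) S=129.0000: V=(p*·96.2648+(1−p*)·153.3156)/1.08=110.8429; Δ=(96.2648−153.3156)/(178.0200−83.8500)=-0.6058; B=V−Δ·S=188.9948
Check: Δ(0,0)·S0 + B(0,0) = 110.8429 = V0.

(0,0): Delta=-0.6058 Bond=188.9948
(1,0): Delta=-1.0000 Bond=237.1656
(1,1): Delta=-0.4763 Bond=181.0553
(2,0): Delta=-1.0000 Bond=256.1389
(2,1): Delta=-1.0000 Bond=256.1389
(2,2): Delta=-0.3042 Bond=153.2613
V0=110.8429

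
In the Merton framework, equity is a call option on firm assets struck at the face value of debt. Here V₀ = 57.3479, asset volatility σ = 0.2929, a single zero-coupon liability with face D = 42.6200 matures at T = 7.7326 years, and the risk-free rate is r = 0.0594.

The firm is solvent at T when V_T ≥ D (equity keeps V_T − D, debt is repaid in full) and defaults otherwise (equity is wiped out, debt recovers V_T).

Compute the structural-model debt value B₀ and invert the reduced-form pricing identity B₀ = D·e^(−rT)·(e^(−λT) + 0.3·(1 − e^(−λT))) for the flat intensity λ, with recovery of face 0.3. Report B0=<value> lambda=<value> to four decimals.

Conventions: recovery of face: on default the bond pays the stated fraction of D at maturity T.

Work the structural quantities from V₀ = 57.3479 against face 42.6200:
d₁ = [ln(V₀/D) + (r + σ²/2)T] / (σ√T)
   = [ln(57.3479/42.6200) + (0.0594 + 0.5·0.2929²)·7.7326] / (0.2929·√7.7326)
   = [0.296813 + 0.791008] / 0.814483 = 1.335596
d₂ = d₁ − σ√T = 1.335596 − 0.814483 = 0.521113
N(d₁) = 0.909159,  N(d₂) = 0.698856,  e^(−rT) = 0.631715
E₀ = V₀·N(d₁) − D·e^(−rT)·N(d₂)
   = 57.3479·0.909159 − 42.6200·0.631715·0.698856 = 33.322587
B₀ = V₀ − E₀ = 57.3479 − 33.322587 = 24.025313
e^(−λT) = (B₀·e^(rT)/D − 0.3)/(1 − 0.3) = (24.0253·1.582992/42.6200 − 0.3)/0.7 = 0.84621059
λ = −ln(0.84621059)/7.7326 = 0.021595

B0=24.0253 lambda=0.0216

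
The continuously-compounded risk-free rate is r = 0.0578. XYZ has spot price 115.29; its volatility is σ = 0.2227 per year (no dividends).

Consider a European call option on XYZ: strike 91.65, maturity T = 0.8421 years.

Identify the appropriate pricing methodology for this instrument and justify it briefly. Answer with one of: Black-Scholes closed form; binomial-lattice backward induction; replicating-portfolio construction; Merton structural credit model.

framework: Black-Scholes closed form

Key observation: a European claim on XYZ (strike 91.65) — a lognormal (GBM) underlying with constant rate and volatility — has an exact closed-form value; no lattice or capital structure is involved.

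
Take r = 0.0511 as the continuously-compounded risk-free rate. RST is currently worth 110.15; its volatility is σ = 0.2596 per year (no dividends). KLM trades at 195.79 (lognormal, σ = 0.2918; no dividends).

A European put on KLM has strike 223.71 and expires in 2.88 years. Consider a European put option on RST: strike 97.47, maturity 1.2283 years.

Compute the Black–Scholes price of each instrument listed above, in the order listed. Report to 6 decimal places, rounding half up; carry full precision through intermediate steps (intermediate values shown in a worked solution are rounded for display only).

[KLM put K=223.71]
σ√T = 0.2918·√2.88 = 0.495201
d₁ = (ln(S/K) + (r+σ²/2)T) / (σ√T) = (ln(195.79/223.71) + (0.0511+0.2918²/2)·2.88) / 0.495201 = (-0.133308 + 0.269780) / 0.495201 = 0.275589
d₂ = d₁ − σ√T = 0.275589 − 0.495201 = -0.219612
e^{−rT} = 0.863149
N(−d₁) = 0.391432,  N(−d₂) = 0.586913
price = K·e^{−rT}·N(−d₂) − S·N(−d₁) = 113.330038 − 76.638424 = 36.691614
[RST put K=97.47]
σ√T = 0.2596·√1.2283 = 0.287711
d₁ = (ln(S/K) + (r+σ²/2)T) / (σ√T) = (ln(110.15/97.47) + (0.0511+0.2596²/2)·1.2283) / 0.287711 = (0.122298 + 0.104155) / 0.287711 = 0.787086
d₂ = d₁ − σ√T = 0.787086 − 0.287711 = 0.499374
e^{−rT} = 0.939163
N(−d₁) = 0.215616,  N(−d₂) = 0.308758
price = K·e^{−rT}·N(−d₂) − S·N(−d₁) = 28.263760 − 23.750084 = 4.513675

price(KLM put K=223.71) = 36.691614
price(RST put K=97.47) = 4.513675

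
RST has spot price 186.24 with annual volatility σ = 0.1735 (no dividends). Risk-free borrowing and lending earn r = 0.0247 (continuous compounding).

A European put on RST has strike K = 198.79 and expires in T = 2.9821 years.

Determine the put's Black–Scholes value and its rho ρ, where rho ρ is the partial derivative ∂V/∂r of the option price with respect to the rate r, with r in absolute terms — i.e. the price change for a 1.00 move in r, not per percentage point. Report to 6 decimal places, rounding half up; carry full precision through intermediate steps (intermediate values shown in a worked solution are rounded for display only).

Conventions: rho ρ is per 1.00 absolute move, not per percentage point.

price = 21.310325
ρ = -302.012540

σ√T = 0.1735·√2.9821 = 0.299613
d₁ = (ln(S/K) + (r+σ²/2)T) / (σ√T) = (ln(186.24/198.79) + (0.0247+0.1735²/2)·2.9821) / 0.299613 = (-0.065213 + 0.118542) / 0.299613 = 0.177993
d₂ = d₁ − σ√T = 0.177993 − 0.299613 = -0.121620
e^{−rT} = 0.928989
N(−d₁) = 0.429364,  N(−d₂) = 0.548400
Put price V = K·e^{−rT}·N(−d₂) − S·N(−d₁) = 101.275122 − 79.964797 = 21.310325
ρ = −K·T·e^{−rT}·N(−d₂) = -302.012540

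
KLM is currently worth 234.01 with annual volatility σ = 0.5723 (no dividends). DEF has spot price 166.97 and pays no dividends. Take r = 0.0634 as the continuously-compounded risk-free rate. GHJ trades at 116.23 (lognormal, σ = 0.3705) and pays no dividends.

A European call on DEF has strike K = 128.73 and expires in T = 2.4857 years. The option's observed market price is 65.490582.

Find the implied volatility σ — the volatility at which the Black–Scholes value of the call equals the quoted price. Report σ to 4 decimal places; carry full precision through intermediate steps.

sigma = 0.3336

At σ = 0.3336 the Black–Scholes value reproduces the quote:
σ√T = 0.3336·√2.4857 = 0.525957
d₁ = (ln(S/K) + (r+σ²/2)T) / (σ√T) = (ln(166.97/128.73) + (0.0634+0.3336²/2)·2.4857) / 0.525957 = (0.260097 + 0.295909) / 0.525957 = 1.057131
d₂ = d₁ − σ√T = 1.057131 − 0.525957 = 0.531174
e^{−rT} = 0.854197
N(d₁) = 0.854774,  N(d₂) = 0.702351
V = S·N(d₁) − K·e^{−rT}·N(d₂) = 142.721644 − 77.231062 = 65.490582 (the observed quote) — the price is monotone increasing in volatility, hence this σ is the only solution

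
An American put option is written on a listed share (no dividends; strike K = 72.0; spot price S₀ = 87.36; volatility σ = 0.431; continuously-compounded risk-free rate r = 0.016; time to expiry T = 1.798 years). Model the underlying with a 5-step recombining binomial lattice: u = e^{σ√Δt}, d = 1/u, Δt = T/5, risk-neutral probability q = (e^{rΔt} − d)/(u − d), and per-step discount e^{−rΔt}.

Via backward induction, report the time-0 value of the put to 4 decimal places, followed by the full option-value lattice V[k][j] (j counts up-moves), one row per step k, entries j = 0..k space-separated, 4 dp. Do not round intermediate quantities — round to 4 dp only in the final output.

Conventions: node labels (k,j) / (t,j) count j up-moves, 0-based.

Δt=0.35960, u=1.29493, d=0.77224, q=0.44678, disc=e^(-rΔt)=0.99426
k=5 terminal: V=max(K-S,0) → 48.0071 31.7678 4.5369 0.0000 0.0000 0.0000
k=4: j=0 S=31.0691 intr=40.9309 cont=40.5179 V=40.9309[EX]; j=1 S=52.0979 intr=19.9021 cont=19.4890 V=19.9021[EX]; j=2 S=87.3600 intr=0.0000 cont=2.4955 V=2.4955[hold]; j=3 S=146.4890 intr=0.0000 cont=0.0000 V=0.0000[hold]; j=4 S=245.6389 intr=0.0000 cont=0.0000 V=0.0000[hold]
k=3: j=0 S=40.2322 intr=31.7678 cont=31.3547 V=31.7678[EX]; j=1 S=67.4631 intr=4.5369 cont=12.0556 V=12.0556[hold]; j=2 S=113.1250 intr=0.0000 cont=1.3726 V=1.3726[hold]; j=3 S=189.6929 intr=0.0000 cont=0.0000 V=0.0000[hold]
k=2: j=0 S=52.0979 intr=19.9021 cont=22.8290 V=22.8290[hold]; j=1 S=87.3600 intr=0.0000 cont=7.2408 V=7.2408[hold]; j=2 S=146.4890 intr=0.0000 cont=0.7550 V=0.7550[hold]
k=1: j=0 S=67.4631 intr=4.5369 cont=15.7734 V=15.7734[hold]; j=1 S=113.1250 intr=0.0000 cont=4.3182 V=4.3182[hold]
k=0: j=0 S=87.3600 intr=0.0000 cont=10.5943 V=10.5943[hold]

price = 10.5943
tree:
10.5943
15.7734 4.3182
22.8290 7.2408 0.7550
31.7678 12.0556 1.3726 0.0000
40.9309 19.9021 2.4955 0.0000 0.0000
48.0071 31.7678 4.5369 0.0000 0.0000 0.0000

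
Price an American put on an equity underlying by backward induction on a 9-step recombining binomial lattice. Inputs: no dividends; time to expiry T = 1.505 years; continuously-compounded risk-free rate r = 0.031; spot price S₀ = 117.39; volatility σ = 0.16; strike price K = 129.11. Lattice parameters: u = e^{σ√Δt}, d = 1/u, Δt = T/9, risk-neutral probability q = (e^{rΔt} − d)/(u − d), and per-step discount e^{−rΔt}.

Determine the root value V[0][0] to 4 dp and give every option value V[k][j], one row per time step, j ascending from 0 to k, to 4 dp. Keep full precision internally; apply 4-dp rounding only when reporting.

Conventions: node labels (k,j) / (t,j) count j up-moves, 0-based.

params: Δt=0.16722 u=1.06762 d=0.93667 q=0.52334 e^(-rΔt)=0.99483
t_9 payoffs: 63.9631 54.8552 44.4740 32.6415 19.1548 3.7825 0.0000 0.0000 0.0000 0.0000
k=8: node(8,0) S=69.5519 payoff=59.5581 vs cont=58.8905 → 59.5581 [stop]  node(8,1) S=79.2756 payoff=49.8344 vs cont=49.1668 → 49.8344 [stop]  node(8,2) S=90.3587 payoff=38.7513 vs cont=38.0837 → 38.7513 [stop]  node(8,3) S=102.9913 payoff=26.1187 vs cont=25.4511 → 26.1187 [stop]  node(8,4) S=117.3900 payoff=11.7200 vs cont=11.0524 → 11.7200 [stop]  node(8,5) S=133.8017 payoff=0.0000 vs cont=1.7937 → 1.7937 [wait]  node(8,6) S=152.5078 payoff=0.0000 vs cont=0.0000 → 0.0000 [wait]  node(8,7) S=173.8291 payoff=0.0000 vs cont=0.0000 → 0.0000 [wait]  node(8,8) S=198.1313 payoff=0.0000 vs cont=0.0000 → 0.0000 [wait]
k=7: node(7,0) S=74.2548 payoff=54.8552 vs cont=54.1877 → 54.8552 [stop]  node(7,1) S=84.6360 payoff=44.4740 vs cont=43.8065 → 44.4740 [stop]  node(7,2) S=96.4685 payoff=32.6415 vs cont=31.9740 → 32.6415 [stop]  node(7,3) S=109.9552 payoff=19.1548 vs cont=18.4872 → 19.1548 [stop]  node(7,4) S=125.3275 payoff=3.7825 vs cont=6.4914 → 6.4914 [wait]  node(7,5) S=142.8489 payoff=0.0000 vs cont=0.8505 → 0.8505 [wait]  node(7,6) S=162.8198 payoff=0.0000 vs cont=0.0000 → 0.0000 [wait]  node(7,7) S=185.5828 payoff=0.0000 vs cont=0.0000 → 0.0000 [wait]
k=6: node(6,0) S=79.2756 payoff=49.8344 vs cont=49.1668 → 49.8344 [stop]  node(6,1) S=90.3587 payoff=38.7513 vs cont=38.0837 → 38.7513 [stop]  node(6,2) S=102.9913 payoff=26.1187 vs cont=25.4511 → 26.1187 [stop]  node(6,3) S=117.3900 payoff=11.7200 vs cont=12.4628 → 12.4628 [wait]  node(6,4) S=133.8017 payoff=0.0000 vs cont=3.5210 → 3.5210 [wait]  node(6,5) S=152.5078 payoff=0.0000 vs cont=0.4033 → 0.4033 [wait]  node(6,6) S=173.8291 payoff=0.0000 vs cont=0.0000 → 0.0000 [wait]
k=5: node(5,0) S=84.6360 payoff=44.4740 vs cont=43.8065 → 44.4740 [stop]  node(5,1) S=96.4685 payoff=32.6415 vs cont=31.9740 → 32.6415 [stop]  node(5,2) S=109.9552 payoff=19.1548 vs cont=18.8739 → 19.1548 [stop]  node(5,3) S=125.3275 payoff=3.7825 vs cont=7.7430 → 7.7430 [wait]  node(5,4) S=142.8489 payoff=0.0000 vs cont=1.8797 → 1.8797 [wait]  node(5,5) S=162.8198 payoff=0.0000 vs cont=0.1913 → 0.1913 [wait]
k=4: node(4,0) S=90.3587 payoff=38.7513 vs cont=38.0837 → 38.7513 [stop]  node(4,1) S=102.9913 payoff=26.1187 vs cont=25.4511 → 26.1187 [stop]  node(4,2) S=117.3900 payoff=11.7200 vs cont=13.1144 → 13.1144 [wait]  node(4,3) S=133.8017 payoff=0.0000 vs cont=4.6503 → 4.6503 [wait]  node(4,4) S=152.5078 payoff=0.0000 vs cont=0.9909 → 0.9909 [wait]
k=3: node(3,0) S=96.4685 payoff=32.6415 vs cont=31.9740 → 32.6415 [stop]  node(3,1) S=109.9552 payoff=19.1548 vs cont=19.2132 → 19.2132 [wait]  node(3,2) S=125.3275 payoff=3.7825 vs cont=8.6399 → 8.6399 [wait]  node(3,3) S=142.8489 payoff=0.0000 vs cont=2.7211 → 2.7211 [wait]
k=2: node(2,0) S=102.9913 payoff=26.1187 vs cont=25.4815 → 26.1187 [stop]  node(2,1) S=117.3900 payoff=11.7200 vs cont=13.6091 → 13.6091 [wait]  node(2,2) S=133.8017 payoff=0.0000 vs cont=5.5137 → 5.5137 [wait]
k=1: node(1,0) S=109.9552 payoff=19.1548 vs cont=19.4707 → 19.4707 [wait]  node(1,1) S=125.3275 payoff=3.7825 vs cont=9.3240 → 9.3240 [wait]
k=0: node(0,0) S=117.3900 payoff=11.7200 vs cont=14.0873 → 14.0873 [wait]

price = 14.0873
tree:
14.0873
19.4707 9.3240
26.1187 13.6091 5.5137
32.6415 19.2132 8.6399 2.7211
38.7513 26.1187 13.1144 4.6503 0.9909
44.4740 32.6415 19.1548 7.7430 1.8797 0.1913
49.8344 38.7513 26.1187 12.4628 3.5210 0.4033 0.0000
54.8552 44.4740 32.6415 19.1548 6.4914 0.8505 0.0000 0.0000
59.5581 49.8344 38.7513 26.1187 11.7200 1.7937 0.0000 0.0000 0.0000
63.9631 54.8552 44.4740 32.6415 19.1548 3.7825 0.0000 0.0000 0.0000 0.0000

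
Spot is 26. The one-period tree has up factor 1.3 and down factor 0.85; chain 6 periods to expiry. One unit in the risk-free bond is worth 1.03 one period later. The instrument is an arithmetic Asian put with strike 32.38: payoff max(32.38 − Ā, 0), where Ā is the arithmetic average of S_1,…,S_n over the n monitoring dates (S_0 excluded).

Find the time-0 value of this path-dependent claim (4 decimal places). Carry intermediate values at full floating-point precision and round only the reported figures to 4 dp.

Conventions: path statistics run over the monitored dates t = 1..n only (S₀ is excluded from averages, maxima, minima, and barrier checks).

Risk-neutral up-probability p* = (R−d)/(u−d) = (1.03−0.85)/(1.3−0.85) = 0.4000; the claim prices as the p*-weighted sum of path payoffs discounted by R^6.
Enumerate all 2^6 = 64 price paths (U = up ×1.3, D = down ×0.85); each path with k up-moves has probability p*^k·(1−p*)^(6−k).
DDDDDD: Ā=15.2944, payoff=17.0856, prob=0.046656
UDDDDD: Ā=23.3915, payoff=8.9885, prob=0.031104
DUDDDD: Ā=21.4415, payoff=10.9385, prob=0.031104
UUDDDD: Ā=32.7929, payoff=0.0000, prob=0.020736
DDUDDD: Ā=19.7840, payoff=12.5960, prob=0.031104
UDUDDD: Ā=30.2579, payoff=2.1221, prob=0.020736
DUUDDD: Ā=28.3079, payoff=4.0721, prob=0.020736
UUUDDD: Ā=43.2944, payoff=0.0000, prob=0.013824
DDDUDD: Ā=18.3751, payoff=14.0049, prob=0.031104
UDDUDD: Ā=28.1031, payoff=4.2769, prob=0.020736
DUDUDD: Ā=26.1531, payoff=6.2269, prob=0.020736
UUDUDD: Ā=39.9989, payoff=0.0000, prob=0.013824
DDUUDD: Ā=24.4956, payoff=7.8844, prob=0.020736
UDUUDD: Ā=37.4639, payoff=0.0000, prob=0.013824
DUUUDD: Ā=35.5139, payoff=0.0000, prob=0.013824
UUUUDD: Ā=54.3154, payoff=0.0000, prob=0.009216
DDDDUD: Ā=17.1776, payoff=15.2024, prob=0.031104
UDDDUD: Ā=26.2716, payoff=6.1084, prob=0.020736
DUDDUD: Ā=24.3216, payoff=8.0584, prob=0.020736
UUDDUD: Ā=37.1977, payoff=0.0000, prob=0.013824
DDUDUD: Ā=22.6641, payoff=9.7159, prob=0.020736
UDUDUD: Ā=34.6627, payoff=0.0000, prob=0.013824
DUUDUD: Ā=32.7127, payoff=0.0000, prob=0.013824
UUUDUD: Ā=50.0312, payoff=0.0000, prob=0.009216
DDDUUD: Ā=21.2552, payoff=11.1248, prob=0.020736
UDDUUD: Ā=32.5080, payoff=0.0000, prob=0.013824
DUDUUD: Ā=30.5580, payoff=1.8220, prob=0.013824
UUDUUD: Ā=46.7357, payoff=0.0000, prob=0.009216
DDUUUD: Ā=28.9005, payoff=3.4795, prob=0.013824
UDUUUD: Ā=44.2007, payoff=0.0000, prob=0.009216
DUUUUD: Ā=42.2507, payoff=0.0000, prob=0.009216
UUUUUD: Ā=64.6188, payoff=0.0000, prob=0.006144
DDDDDU: Ā=16.1597, payoff=16.2203, prob=0.031104
UDDDDU: Ā=24.7148, payoff=7.6652, prob=0.020736
DUDDDU: Ā=22.7648, payoff=9.6152, prob=0.020736
UUDDDU: Ā=34.8167, payoff=0.0000, prob=0.013824
DDUDDU: Ā=21.1073, payoff=11.2727, prob=0.020736
UDUDDU: Ā=32.2817, payoff=0.0983, prob=0.013824
DUUDDU: Ā=30.3317, payoff=2.0483, prob=0.013824
UUUDDU: Ā=46.3897, payoff=0.0000, prob=0.009216
DDDUDU: Ā=19.6984, payoff=12.6816, prob=0.020736
UDDUDU: Ā=30.1270, payoff=2.2530, prob=0.013824
DUDUDU: Ā=28.1770, payoff=4.2030, prob=0.013824
UUDUDU: Ā=43.0942, payoff=0.0000, prob=0.009216
DDUUDU: Ā=26.5195, payoff=5.8605, prob=0.013824
UDUUDU: Ā=40.5592, payoff=0.0000, prob=0.009216
DUUUDU: Ā=38.6092, payoff=0.0000, prob=0.009216
UUUUDU: Ā=59.0494, payoff=0.0000, prob=0.006144
DDDDUU: Ā=18.5009, payoff=13.8791, prob=0.020736
UDDDUU: Ā=28.2954, payoff=4.0846, prob=0.013824
DUDDUU: Ā=26.3454, payoff=6.0346, prob=0.013824
UUDDUU: Ā=40.2930, payoff=0.0000, prob=0.009216
DDUDUU: Ā=24.6879, payoff=7.6921, prob=0.013824
UDUDUU: Ā=37.7580, payoff=0.0000, prob=0.009216
DUUDUU: Ā=35.8080, payoff=0.0000, prob=0.009216
UUUDUU: Ā=54.7652, payoff=0.0000, prob=0.006144
DDDUUU: Ā=23.2791, payoff=9.1009, prob=0.013824
UDDUUU: Ā=35.6033, payoff=0.0000, prob=0.009216
DUDUUU: Ā=33.6533, payoff=0.0000, prob=0.009216
UUDUUU: Ā=51.4697, payoff=0.0000, prob=0.006144
DDUUUU: Ā=31.9958, payoff=0.3842, prob=0.009216
UDUUUU: Ā=48.9347, payoff=0.0000, prob=0.006144
DUUUUU: Ā=46.9847, payoff=0.0000, prob=0.006144
UUUUUU: Ā=71.8590, payoff=0.0000, prob=0.004096
Price = Σ prob·payoff / R^6 = 6.249019 / 1.194052 = 5.2335

price = 5.2335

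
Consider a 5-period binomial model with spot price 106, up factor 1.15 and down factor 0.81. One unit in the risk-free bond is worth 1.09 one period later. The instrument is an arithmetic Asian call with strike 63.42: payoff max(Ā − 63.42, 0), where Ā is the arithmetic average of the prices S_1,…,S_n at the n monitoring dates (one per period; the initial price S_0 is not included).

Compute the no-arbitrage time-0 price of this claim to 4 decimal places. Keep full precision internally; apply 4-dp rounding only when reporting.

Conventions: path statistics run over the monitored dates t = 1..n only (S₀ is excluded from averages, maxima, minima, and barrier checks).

With p* = (R−d)/(u−d) = 0.8235, sum probability × payoff across the paths and divide by R^5.
Enumerate all 2^5 = 32 price paths (U = up ×1.15, D = down ×0.81); each path with k up-moves has probability p*^k·(1−p*)^(5−k).
DDDDD: Ā=58.8658, payoff=0.0000, prob=0.000171
UDDDD: Ā=83.5748, payoff=20.1548, prob=0.000799
DUDDD: Ā=76.3668, payoff=12.9468, prob=0.000799
UUDDD: Ā=108.4221, payoff=45.0021, prob=0.003727
DDUDD: Ā=70.5284, payoff=7.1084, prob=0.000799
UDUDD: Ā=100.1329, payoff=36.7129, prob=0.003727
DUUDD: Ā=92.9249, payoff=29.5049, prob=0.003727
UUUDD: Ā=131.9304, payoff=68.5104, prob=0.017393
DDDUD: Ā=65.7992, payoff=2.3792, prob=0.000799
UDDUD: Ā=93.4186, payoff=29.9986, prob=0.003727
DUDUD: Ā=86.2106, payoff=22.7906, prob=0.003727
UUDUD: Ā=122.3978, payoff=58.9778, prob=0.017393
DDUUD: Ā=80.3721, payoff=16.9521, prob=0.003727
UDUUD: Ā=114.1086, payoff=50.6886, prob=0.017393
DUUUD: Ā=106.9006, payoff=43.4806, prob=0.017393
UUUUD: Ā=151.7724, payoff=88.3524, prob=0.081169
DDDDU: Ā=61.9686, payoff=0.0000, prob=0.000799
UDDDU: Ā=87.9801, payoff=24.5601, prob=0.003727
DUDDU: Ā=80.7721, payoff=17.3521, prob=0.003727
UUDDU: Ā=114.6764, payoff=51.2564, prob=0.017393
DDUDU: Ā=74.9336, payoff=11.5136, prob=0.003727
UDUDU: Ā=106.3872, payoff=42.9672, prob=0.017393
DUUDU: Ā=99.1792, payoff=35.7592, prob=0.017393
UUUDU: Ā=140.8100, payoff=77.3900, prob=0.081169
DDDUU: Ā=70.2044, payoff=6.7844, prob=0.003727
UDDUU: Ā=99.6729, payoff=36.2529, prob=0.017393
DUDUU: Ā=92.4649, payoff=29.0449, prob=0.017393
UUDUU: Ā=131.2774, payoff=67.8574, prob=0.081169
DDUUU: Ā=86.6265, payoff=23.2065, prob=0.017393
UDUUU: Ā=122.9882, payoff=59.5682, prob=0.081169
DUUUU: Ā=115.7802, payoff=52.3602, prob=0.081169
UUUUU: Ā=164.3793, payoff=100.9593, prob=0.378787
Price = Σ prob·payoff / R^5 = 74.876631 / 1.538624 = 48.6647

price = 48.6647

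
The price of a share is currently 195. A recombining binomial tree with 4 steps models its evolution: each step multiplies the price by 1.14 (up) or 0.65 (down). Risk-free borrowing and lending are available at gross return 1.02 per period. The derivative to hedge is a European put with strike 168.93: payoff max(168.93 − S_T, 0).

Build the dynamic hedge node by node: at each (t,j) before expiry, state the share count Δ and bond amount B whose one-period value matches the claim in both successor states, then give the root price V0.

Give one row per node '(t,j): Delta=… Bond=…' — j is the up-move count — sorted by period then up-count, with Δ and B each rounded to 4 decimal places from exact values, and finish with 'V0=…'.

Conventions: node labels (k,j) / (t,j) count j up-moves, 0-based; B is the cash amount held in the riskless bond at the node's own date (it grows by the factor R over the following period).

No-arbitrage ⇒ martingale measure with p* = (R−d)/(u−d) = 0.7551.
At maturity the claim pays: V(4,0)=134.1213, V(4,1)=107.8809, V(4,2)=61.8592, V(4,3)=0.0000, V(4,4)=0.0000
(3,0): S=53.5519. Δ = (V_up−V_dn)/(S_up−S_dn) = (107.8809−134.1213)/(61.0491−34.8087) = -1.0000. V = [p*·107.8809 + (1−p*)·134.1213]/1.02 = 112.0658. B = V − Δ·S = 165.6176.
(3,1): S=93.9218. Δ = (V_up−V_dn)/(S_up−S_dn) = (61.8592−107.8809)/(107.0708−61.0491) = -1.0000. V = [p*·61.8592 + (1−p*)·107.8809]/1.02 = 71.6959. B = V − Δ·S = 165.6176.
(3,2): S=164.7243. Δ = (V_up−V_dn)/(S_up−S_dn) = (0.0000−61.8592)/(187.7857−107.0708) = -0.7664. V = [p*·0.0000 + (1−p*)·61.8592]/1.02 = 14.8522. B = V − Δ·S = 141.0954.
(3,3): S=288.9011. Δ = (V_up−V_dn)/(S_up−S_dn) = (0.0000−0.0000)/(329.3472−187.7857) = 0.0000. V = [p*·0.0000 + (1−p*)·0.0000]/1.02 = 0.0000. B = V − Δ·S = 0.0000.
(2,0): S=82.3875. Δ = (V_up−V_dn)/(S_up−S_dn) = (71.6959−112.0658)/(93.9217−53.5519) = -1.0000. V = [p*·71.6959 + (1−p*)·112.0658]/1.02 = 79.9827. B = V − Δ·S = 162.3702.
(2,1): S=144.4950. Δ = (V_up−V_dn)/(S_up−S_dn) = (14.8522−71.6959)/(164.7243−93.9218) = -0.8028. V = [p*·14.8522 + (1−p*)·71.6959]/1.02 = 28.2089. B = V − Δ·S = 144.2165.
(2,2): S=253.4220. Δ = (V_up−V_dn)/(S_up−S_dn) = (0.0000−14.8522)/(288.9011−164.7243) = -0.1196. V = [p*·0.0000 + (1−p*)·14.8522]/1.02 = 3.5659. B = V − Δ·S = 33.8765.
(1,0): S=126.7500. Δ = (V_up−V_dn)/(S_up−S_dn) = (28.2089−79.9827)/(144.4950−82.3875) = -0.8336. V = [p*·28.2089 + (1−p*)·79.9827]/1.02 = 40.0865. B = V − Δ·S = 145.7474.
(1,1): S=222.3000. Δ = (V_up−V_dn)/(S_up−S_dn) = (3.5659−28.2089)/(253.4220−144.4950) = -0.2262. V = [p*·3.5659 + (1−p*)·28.2089]/1.02 = 9.4127. B = V − Δ·S = 59.7044.
(0,0): S=195.0000. Δ = (V_up−V_dn)/(S_up−S_dn) = (9.4127−40.0865)/(222.3000−126.7500) = -0.3210. V = [p*·9.4127 + (1−p*)·40.0865]/1.02 = 16.5928. B = V − Δ·S = 79.1923.
Verification: the root portfolio costs Δ(0,0)·S0 + B(0,0) = 16.5928, matching V0.

(0,0): Delta=-0.3210 Bond=79.1923
(1,0): Delta=-0.8336 Bond=145.7474
(1,1): Delta=-0.2262 Bond=59.7044
(2,0): Delta=-1.0000 Bond=162.3702
(2,1): Delta=-0.8028 Bond=144.2165
(2,2): Delta=-0.1196 Bond=33.8765
(3,0): Delta=-1.0000 Bond=165.6176
(3,1): Delta=-1.0000 Bond=165.6176
(3,2): Delta=-0.7664 Bond=141.0954
(3,3): Delta=0.0000 Bond=0.0000
V0=16.5928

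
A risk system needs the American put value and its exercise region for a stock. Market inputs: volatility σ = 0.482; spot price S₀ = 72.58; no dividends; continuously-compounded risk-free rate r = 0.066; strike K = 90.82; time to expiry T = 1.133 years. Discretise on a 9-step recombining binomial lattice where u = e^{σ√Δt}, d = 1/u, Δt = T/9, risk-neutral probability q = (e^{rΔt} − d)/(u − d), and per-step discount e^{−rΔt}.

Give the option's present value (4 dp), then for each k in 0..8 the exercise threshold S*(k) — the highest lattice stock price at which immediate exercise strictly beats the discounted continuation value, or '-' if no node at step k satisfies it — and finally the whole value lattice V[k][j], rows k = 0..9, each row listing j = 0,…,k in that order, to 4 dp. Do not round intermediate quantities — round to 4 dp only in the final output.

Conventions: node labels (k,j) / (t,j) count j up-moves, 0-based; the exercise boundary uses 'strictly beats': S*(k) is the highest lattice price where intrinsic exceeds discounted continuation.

price = 24.0095
boundary = - - 51.5553 43.4511 51.5553 43.4511 51.5553 61.1709 72.5800
tree:
24.0095
31.1541 16.7356
39.2647 22.9643 10.3215
47.3689 30.5519 15.1954 5.2544
54.1991 39.2647 21.7035 8.4540 1.9016
59.9557 47.3689 29.8685 13.2915 3.3938 0.3285
64.8073 54.1991 39.2647 20.2726 6.0079 0.6390 0.0000
68.8963 59.9557 47.3689 29.6491 10.5318 1.2429 0.0000 0.0000
72.3426 64.8073 54.1991 39.2647 18.2400 2.4177 0.0000 0.0000 0.0000
75.2471 68.8963 59.9557 47.3689 29.6491 4.7030 0.0000 0.0000 0.0000 0.0000

Δt=0.12589, u=1.18651, d=0.84281, q=0.48162, disc=e^(-rΔt)=0.99173
k=9 terminal: V=max(K-S,0) → 75.2471 68.8963 59.9557 47.3689 29.6491 4.7030 0.0000 0.0000 0.0000 0.0000
k=8: j=0 S=18.4774 intr=72.3426 cont=71.5911 V=72.3426[EX]; j=1 S=26.0127 intr=64.8073 cont=64.0559 V=64.8073[EX]; j=2 S=36.6209 intr=54.1991 cont=53.4476 V=54.1991[EX]; j=3 S=51.5553 intr=39.2647 cont=38.5133 V=39.2647[EX]; j=4 S=72.5800 intr=18.2400 cont=17.4885 V=18.2400[EX]; j=5 S=102.1788 intr=0.0000 cont=2.4177 V=2.4177[hold]; j=6 S=143.8484 intr=0.0000 cont=0.0000 V=0.0000[hold]; j=7 S=202.5111 intr=0.0000 cont=0.0000 V=0.0000[hold]; j=8 S=285.0971 intr=0.0000 cont=0.0000 V=0.0000[hold]  S*(8)=72.5800
k=7: j=0 S=21.9237 intr=68.8963 cont=68.1449 V=68.8963[EX]; j=1 S=30.8643 intr=59.9557 cont=59.2042 V=59.9557[EX]; j=2 S=43.4511 intr=47.3689 cont=46.6174 V=47.3689[EX]; j=3 S=61.1709 intr=29.6491 cont=28.8976 V=29.6491[EX]; j=4 S=86.1170 intr=4.7030 cont=10.5318 V=10.5318[hold]; j=5 S=121.2364 intr=0.0000 cont=1.2429 V=1.2429[hold]; j=6 S=170.6777 intr=0.0000 cont=0.0000 V=0.0000[hold]; j=7 S=240.2818 intr=0.0000 cont=0.0000 V=0.0000[hold]  S*(7)=61.1709
k=6: j=0 S=26.0127 intr=64.8073 cont=64.0559 V=64.8073[EX]; j=1 S=36.6209 intr=54.1991 cont=53.4476 V=54.1991[EX]; j=2 S=51.5553 intr=39.2647 cont=38.5133 V=39.2647[EX]; j=3 S=72.5800 intr=18.2400 cont=20.2726 V=20.2726[hold]; j=4 S=102.1788 intr=0.0000 cont=6.0079 V=6.0079[hold]; j=5 S=143.8484 intr=0.0000 cont=0.6390 V=0.6390[hold]; j=6 S=202.5111 intr=0.0000 cont=0.0000 V=0.0000[hold]  S*(6)=51.5553
k=5: j=0 S=30.8643 intr=59.9557 cont=59.2042 V=59.9557[EX]; j=1 S=43.4511 intr=47.3689 cont=46.6174 V=47.3689[EX]; j=2 S=61.1709 intr=29.6491 cont=29.8685 V=29.8685[hold]; j=3 S=86.1170 intr=4.7030 cont=13.2915 V=13.2915[hold]; j=4 S=121.2364 intr=0.0000 cont=3.3938 V=3.3938[hold]; j=5 S=170.6777 intr=0.0000 cont=0.3285 V=0.3285[hold]  S*(5)=43.4511
k=4: j=0 S=36.6209 intr=54.1991 cont=53.4476 V=54.1991[EX]; j=1 S=51.5553 intr=39.2647 cont=38.6181 V=39.2647[EX]; j=2 S=72.5800 intr=18.2400 cont=21.7035 V=21.7035[hold]; j=3 S=102.1788 intr=0.0000 cont=8.4540 V=8.4540[hold]; j=4 S=143.8484 intr=0.0000 cont=1.9016 V=1.9016[hold]  S*(4)=51.5553
k=3: j=0 S=43.4511 intr=47.3689 cont=46.6174 V=47.3689[EX]; j=1 S=61.1709 intr=29.6491 cont=30.5519 V=30.5519[hold]; j=2 S=86.1170 intr=4.7030 cont=15.1954 V=15.1954[hold]; j=3 S=121.2364 intr=0.0000 cont=5.2544 V=5.2544[hold]  S*(3)=43.4511
k=2: j=0 S=51.5553 intr=39.2647 cont=38.9445 V=39.2647[EX]; j=1 S=72.5800 intr=18.2400 cont=22.9643 V=22.9643[hold]; j=2 S=102.1788 intr=0.0000 cont=10.3215 V=10.3215[hold]  S*(2)=51.5553
k=1: j=0 S=61.1709 intr=29.6491 cont=31.1541 V=31.1541[hold]; j=1 S=86.1170 intr=4.7030 cont=16.7356 V=16.7356[hold]  S*(1)=-
k=0: j=0 S=72.5800 intr=18.2400 cont=24.0095 V=24.0095[hold]  S*(0)=-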